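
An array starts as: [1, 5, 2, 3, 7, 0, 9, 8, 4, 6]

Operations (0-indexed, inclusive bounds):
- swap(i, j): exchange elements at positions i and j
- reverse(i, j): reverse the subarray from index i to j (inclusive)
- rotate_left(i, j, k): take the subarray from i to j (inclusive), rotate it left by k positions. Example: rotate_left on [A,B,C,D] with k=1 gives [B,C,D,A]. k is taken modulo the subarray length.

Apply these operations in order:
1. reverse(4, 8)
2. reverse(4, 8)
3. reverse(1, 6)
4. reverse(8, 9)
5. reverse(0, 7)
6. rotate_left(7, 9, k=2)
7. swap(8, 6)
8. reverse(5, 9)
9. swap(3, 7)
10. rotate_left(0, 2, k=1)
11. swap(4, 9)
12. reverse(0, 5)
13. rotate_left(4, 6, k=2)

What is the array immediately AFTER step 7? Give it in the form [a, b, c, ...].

Answer: [8, 5, 2, 3, 7, 0, 1, 4, 9, 6]

Derivation:
After 1 (reverse(4, 8)): [1, 5, 2, 3, 4, 8, 9, 0, 7, 6]
After 2 (reverse(4, 8)): [1, 5, 2, 3, 7, 0, 9, 8, 4, 6]
After 3 (reverse(1, 6)): [1, 9, 0, 7, 3, 2, 5, 8, 4, 6]
After 4 (reverse(8, 9)): [1, 9, 0, 7, 3, 2, 5, 8, 6, 4]
After 5 (reverse(0, 7)): [8, 5, 2, 3, 7, 0, 9, 1, 6, 4]
After 6 (rotate_left(7, 9, k=2)): [8, 5, 2, 3, 7, 0, 9, 4, 1, 6]
After 7 (swap(8, 6)): [8, 5, 2, 3, 7, 0, 1, 4, 9, 6]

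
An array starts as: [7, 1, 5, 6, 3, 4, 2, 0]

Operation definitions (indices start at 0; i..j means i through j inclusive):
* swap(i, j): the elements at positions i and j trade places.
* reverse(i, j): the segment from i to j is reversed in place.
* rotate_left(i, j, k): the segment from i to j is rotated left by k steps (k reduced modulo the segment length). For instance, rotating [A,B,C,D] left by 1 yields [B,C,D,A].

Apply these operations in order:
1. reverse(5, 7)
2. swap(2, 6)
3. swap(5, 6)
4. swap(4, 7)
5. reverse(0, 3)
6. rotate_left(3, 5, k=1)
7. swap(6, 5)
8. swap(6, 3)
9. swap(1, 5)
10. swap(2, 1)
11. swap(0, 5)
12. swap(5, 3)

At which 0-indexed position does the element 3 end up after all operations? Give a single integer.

Answer: 7

Derivation:
After 1 (reverse(5, 7)): [7, 1, 5, 6, 3, 0, 2, 4]
After 2 (swap(2, 6)): [7, 1, 2, 6, 3, 0, 5, 4]
After 3 (swap(5, 6)): [7, 1, 2, 6, 3, 5, 0, 4]
After 4 (swap(4, 7)): [7, 1, 2, 6, 4, 5, 0, 3]
After 5 (reverse(0, 3)): [6, 2, 1, 7, 4, 5, 0, 3]
After 6 (rotate_left(3, 5, k=1)): [6, 2, 1, 4, 5, 7, 0, 3]
After 7 (swap(6, 5)): [6, 2, 1, 4, 5, 0, 7, 3]
After 8 (swap(6, 3)): [6, 2, 1, 7, 5, 0, 4, 3]
After 9 (swap(1, 5)): [6, 0, 1, 7, 5, 2, 4, 3]
After 10 (swap(2, 1)): [6, 1, 0, 7, 5, 2, 4, 3]
After 11 (swap(0, 5)): [2, 1, 0, 7, 5, 6, 4, 3]
After 12 (swap(5, 3)): [2, 1, 0, 6, 5, 7, 4, 3]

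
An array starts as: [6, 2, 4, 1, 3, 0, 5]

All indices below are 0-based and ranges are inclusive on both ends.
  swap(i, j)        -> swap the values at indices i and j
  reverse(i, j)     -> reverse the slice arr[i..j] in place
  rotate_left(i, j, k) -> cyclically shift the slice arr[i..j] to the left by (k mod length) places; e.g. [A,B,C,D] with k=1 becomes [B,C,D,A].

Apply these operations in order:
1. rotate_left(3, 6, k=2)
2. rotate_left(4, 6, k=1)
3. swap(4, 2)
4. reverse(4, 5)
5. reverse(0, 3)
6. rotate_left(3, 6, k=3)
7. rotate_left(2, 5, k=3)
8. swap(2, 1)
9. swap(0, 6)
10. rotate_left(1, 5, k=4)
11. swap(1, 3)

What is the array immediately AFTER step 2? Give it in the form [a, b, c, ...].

Answer: [6, 2, 4, 0, 1, 3, 5]

Derivation:
After 1 (rotate_left(3, 6, k=2)): [6, 2, 4, 0, 5, 1, 3]
After 2 (rotate_left(4, 6, k=1)): [6, 2, 4, 0, 1, 3, 5]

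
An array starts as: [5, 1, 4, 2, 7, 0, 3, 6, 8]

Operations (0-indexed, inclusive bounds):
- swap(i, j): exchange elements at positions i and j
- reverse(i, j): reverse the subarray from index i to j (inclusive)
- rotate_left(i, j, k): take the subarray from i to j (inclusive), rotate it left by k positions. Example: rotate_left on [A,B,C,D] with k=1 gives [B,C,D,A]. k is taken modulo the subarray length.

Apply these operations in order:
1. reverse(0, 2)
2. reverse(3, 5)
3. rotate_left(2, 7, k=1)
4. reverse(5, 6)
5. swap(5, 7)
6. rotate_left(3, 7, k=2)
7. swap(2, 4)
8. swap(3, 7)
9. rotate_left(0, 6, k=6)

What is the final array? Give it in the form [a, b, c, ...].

Answer: [7, 4, 1, 3, 2, 0, 6, 5, 8]

Derivation:
After 1 (reverse(0, 2)): [4, 1, 5, 2, 7, 0, 3, 6, 8]
After 2 (reverse(3, 5)): [4, 1, 5, 0, 7, 2, 3, 6, 8]
After 3 (rotate_left(2, 7, k=1)): [4, 1, 0, 7, 2, 3, 6, 5, 8]
After 4 (reverse(5, 6)): [4, 1, 0, 7, 2, 6, 3, 5, 8]
After 5 (swap(5, 7)): [4, 1, 0, 7, 2, 5, 3, 6, 8]
After 6 (rotate_left(3, 7, k=2)): [4, 1, 0, 5, 3, 6, 7, 2, 8]
After 7 (swap(2, 4)): [4, 1, 3, 5, 0, 6, 7, 2, 8]
After 8 (swap(3, 7)): [4, 1, 3, 2, 0, 6, 7, 5, 8]
After 9 (rotate_left(0, 6, k=6)): [7, 4, 1, 3, 2, 0, 6, 5, 8]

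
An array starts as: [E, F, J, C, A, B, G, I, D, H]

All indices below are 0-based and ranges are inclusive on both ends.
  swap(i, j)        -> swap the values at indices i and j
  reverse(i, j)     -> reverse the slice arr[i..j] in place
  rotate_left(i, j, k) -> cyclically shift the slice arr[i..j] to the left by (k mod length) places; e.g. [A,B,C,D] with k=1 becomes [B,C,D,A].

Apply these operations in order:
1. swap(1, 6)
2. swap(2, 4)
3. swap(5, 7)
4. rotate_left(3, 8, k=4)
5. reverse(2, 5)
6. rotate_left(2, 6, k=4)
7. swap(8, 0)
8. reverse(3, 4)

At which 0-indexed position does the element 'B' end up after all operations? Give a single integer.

Answer: 5

Derivation:
After 1 (swap(1, 6)): [E, G, J, C, A, B, F, I, D, H]
After 2 (swap(2, 4)): [E, G, A, C, J, B, F, I, D, H]
After 3 (swap(5, 7)): [E, G, A, C, J, I, F, B, D, H]
After 4 (rotate_left(3, 8, k=4)): [E, G, A, B, D, C, J, I, F, H]
After 5 (reverse(2, 5)): [E, G, C, D, B, A, J, I, F, H]
After 6 (rotate_left(2, 6, k=4)): [E, G, J, C, D, B, A, I, F, H]
After 7 (swap(8, 0)): [F, G, J, C, D, B, A, I, E, H]
After 8 (reverse(3, 4)): [F, G, J, D, C, B, A, I, E, H]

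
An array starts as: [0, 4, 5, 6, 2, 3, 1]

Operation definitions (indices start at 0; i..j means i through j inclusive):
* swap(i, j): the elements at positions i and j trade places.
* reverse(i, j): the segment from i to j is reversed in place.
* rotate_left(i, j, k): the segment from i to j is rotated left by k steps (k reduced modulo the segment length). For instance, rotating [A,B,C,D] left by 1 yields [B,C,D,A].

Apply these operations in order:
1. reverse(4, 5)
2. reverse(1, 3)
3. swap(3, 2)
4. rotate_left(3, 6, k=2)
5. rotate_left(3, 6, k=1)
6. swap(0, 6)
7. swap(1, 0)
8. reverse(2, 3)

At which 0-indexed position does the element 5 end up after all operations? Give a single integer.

Answer: 4

Derivation:
After 1 (reverse(4, 5)): [0, 4, 5, 6, 3, 2, 1]
After 2 (reverse(1, 3)): [0, 6, 5, 4, 3, 2, 1]
After 3 (swap(3, 2)): [0, 6, 4, 5, 3, 2, 1]
After 4 (rotate_left(3, 6, k=2)): [0, 6, 4, 2, 1, 5, 3]
After 5 (rotate_left(3, 6, k=1)): [0, 6, 4, 1, 5, 3, 2]
After 6 (swap(0, 6)): [2, 6, 4, 1, 5, 3, 0]
After 7 (swap(1, 0)): [6, 2, 4, 1, 5, 3, 0]
After 8 (reverse(2, 3)): [6, 2, 1, 4, 5, 3, 0]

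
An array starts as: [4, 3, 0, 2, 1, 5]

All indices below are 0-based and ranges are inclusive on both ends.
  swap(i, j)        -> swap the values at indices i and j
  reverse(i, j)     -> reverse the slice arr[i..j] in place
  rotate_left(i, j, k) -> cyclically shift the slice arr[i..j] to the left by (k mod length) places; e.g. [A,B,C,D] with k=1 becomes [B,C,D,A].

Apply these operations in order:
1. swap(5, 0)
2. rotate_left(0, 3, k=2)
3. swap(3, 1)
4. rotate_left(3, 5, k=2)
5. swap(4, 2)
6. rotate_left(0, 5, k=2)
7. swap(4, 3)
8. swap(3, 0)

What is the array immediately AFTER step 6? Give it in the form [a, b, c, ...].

After 1 (swap(5, 0)): [5, 3, 0, 2, 1, 4]
After 2 (rotate_left(0, 3, k=2)): [0, 2, 5, 3, 1, 4]
After 3 (swap(3, 1)): [0, 3, 5, 2, 1, 4]
After 4 (rotate_left(3, 5, k=2)): [0, 3, 5, 4, 2, 1]
After 5 (swap(4, 2)): [0, 3, 2, 4, 5, 1]
After 6 (rotate_left(0, 5, k=2)): [2, 4, 5, 1, 0, 3]

Answer: [2, 4, 5, 1, 0, 3]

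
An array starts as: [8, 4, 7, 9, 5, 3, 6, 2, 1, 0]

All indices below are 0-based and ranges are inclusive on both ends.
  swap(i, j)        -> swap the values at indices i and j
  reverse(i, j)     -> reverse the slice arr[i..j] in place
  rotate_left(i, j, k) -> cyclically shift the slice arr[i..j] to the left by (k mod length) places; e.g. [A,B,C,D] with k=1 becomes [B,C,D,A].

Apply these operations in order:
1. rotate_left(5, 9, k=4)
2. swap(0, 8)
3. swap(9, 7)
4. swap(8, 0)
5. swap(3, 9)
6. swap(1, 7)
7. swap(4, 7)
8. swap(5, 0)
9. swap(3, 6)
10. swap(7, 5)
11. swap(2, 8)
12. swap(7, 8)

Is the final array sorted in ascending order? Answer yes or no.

After 1 (rotate_left(5, 9, k=4)): [8, 4, 7, 9, 5, 0, 3, 6, 2, 1]
After 2 (swap(0, 8)): [2, 4, 7, 9, 5, 0, 3, 6, 8, 1]
After 3 (swap(9, 7)): [2, 4, 7, 9, 5, 0, 3, 1, 8, 6]
After 4 (swap(8, 0)): [8, 4, 7, 9, 5, 0, 3, 1, 2, 6]
After 5 (swap(3, 9)): [8, 4, 7, 6, 5, 0, 3, 1, 2, 9]
After 6 (swap(1, 7)): [8, 1, 7, 6, 5, 0, 3, 4, 2, 9]
After 7 (swap(4, 7)): [8, 1, 7, 6, 4, 0, 3, 5, 2, 9]
After 8 (swap(5, 0)): [0, 1, 7, 6, 4, 8, 3, 5, 2, 9]
After 9 (swap(3, 6)): [0, 1, 7, 3, 4, 8, 6, 5, 2, 9]
After 10 (swap(7, 5)): [0, 1, 7, 3, 4, 5, 6, 8, 2, 9]
After 11 (swap(2, 8)): [0, 1, 2, 3, 4, 5, 6, 8, 7, 9]
After 12 (swap(7, 8)): [0, 1, 2, 3, 4, 5, 6, 7, 8, 9]

Answer: yes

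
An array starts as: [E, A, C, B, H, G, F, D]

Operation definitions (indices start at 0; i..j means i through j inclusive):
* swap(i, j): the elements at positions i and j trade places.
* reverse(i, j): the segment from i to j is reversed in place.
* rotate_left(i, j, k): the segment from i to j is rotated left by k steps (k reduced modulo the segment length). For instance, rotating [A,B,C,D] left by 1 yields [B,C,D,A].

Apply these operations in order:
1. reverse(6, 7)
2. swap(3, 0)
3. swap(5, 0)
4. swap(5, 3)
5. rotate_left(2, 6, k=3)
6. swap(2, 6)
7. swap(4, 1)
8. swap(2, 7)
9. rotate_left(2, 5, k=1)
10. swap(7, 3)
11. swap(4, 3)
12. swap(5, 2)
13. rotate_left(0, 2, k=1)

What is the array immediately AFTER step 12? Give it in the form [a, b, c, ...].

After 1 (reverse(6, 7)): [E, A, C, B, H, G, D, F]
After 2 (swap(3, 0)): [B, A, C, E, H, G, D, F]
After 3 (swap(5, 0)): [G, A, C, E, H, B, D, F]
After 4 (swap(5, 3)): [G, A, C, B, H, E, D, F]
After 5 (rotate_left(2, 6, k=3)): [G, A, E, D, C, B, H, F]
After 6 (swap(2, 6)): [G, A, H, D, C, B, E, F]
After 7 (swap(4, 1)): [G, C, H, D, A, B, E, F]
After 8 (swap(2, 7)): [G, C, F, D, A, B, E, H]
After 9 (rotate_left(2, 5, k=1)): [G, C, D, A, B, F, E, H]
After 10 (swap(7, 3)): [G, C, D, H, B, F, E, A]
After 11 (swap(4, 3)): [G, C, D, B, H, F, E, A]
After 12 (swap(5, 2)): [G, C, F, B, H, D, E, A]

Answer: [G, C, F, B, H, D, E, A]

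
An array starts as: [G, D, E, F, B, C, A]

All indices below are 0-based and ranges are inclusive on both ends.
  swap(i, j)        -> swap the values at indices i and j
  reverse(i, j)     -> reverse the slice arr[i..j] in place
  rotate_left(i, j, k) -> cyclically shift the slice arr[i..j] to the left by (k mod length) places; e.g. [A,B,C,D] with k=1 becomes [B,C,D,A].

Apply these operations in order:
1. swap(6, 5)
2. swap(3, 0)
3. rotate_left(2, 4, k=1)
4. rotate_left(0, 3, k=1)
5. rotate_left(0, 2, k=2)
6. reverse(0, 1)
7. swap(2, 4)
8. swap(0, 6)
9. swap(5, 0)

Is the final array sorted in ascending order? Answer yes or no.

Answer: no

Derivation:
After 1 (swap(6, 5)): [G, D, E, F, B, A, C]
After 2 (swap(3, 0)): [F, D, E, G, B, A, C]
After 3 (rotate_left(2, 4, k=1)): [F, D, G, B, E, A, C]
After 4 (rotate_left(0, 3, k=1)): [D, G, B, F, E, A, C]
After 5 (rotate_left(0, 2, k=2)): [B, D, G, F, E, A, C]
After 6 (reverse(0, 1)): [D, B, G, F, E, A, C]
After 7 (swap(2, 4)): [D, B, E, F, G, A, C]
After 8 (swap(0, 6)): [C, B, E, F, G, A, D]
After 9 (swap(5, 0)): [A, B, E, F, G, C, D]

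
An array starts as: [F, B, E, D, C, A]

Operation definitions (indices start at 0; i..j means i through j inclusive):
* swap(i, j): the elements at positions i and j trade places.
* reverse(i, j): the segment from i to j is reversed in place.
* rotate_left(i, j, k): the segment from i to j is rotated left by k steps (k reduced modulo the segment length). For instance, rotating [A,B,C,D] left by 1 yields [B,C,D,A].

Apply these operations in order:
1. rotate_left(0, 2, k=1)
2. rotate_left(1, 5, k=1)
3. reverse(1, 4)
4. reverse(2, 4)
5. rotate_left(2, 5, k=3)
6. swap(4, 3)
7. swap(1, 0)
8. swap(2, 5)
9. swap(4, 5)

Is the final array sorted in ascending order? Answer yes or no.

After 1 (rotate_left(0, 2, k=1)): [B, E, F, D, C, A]
After 2 (rotate_left(1, 5, k=1)): [B, F, D, C, A, E]
After 3 (reverse(1, 4)): [B, A, C, D, F, E]
After 4 (reverse(2, 4)): [B, A, F, D, C, E]
After 5 (rotate_left(2, 5, k=3)): [B, A, E, F, D, C]
After 6 (swap(4, 3)): [B, A, E, D, F, C]
After 7 (swap(1, 0)): [A, B, E, D, F, C]
After 8 (swap(2, 5)): [A, B, C, D, F, E]
After 9 (swap(4, 5)): [A, B, C, D, E, F]

Answer: yes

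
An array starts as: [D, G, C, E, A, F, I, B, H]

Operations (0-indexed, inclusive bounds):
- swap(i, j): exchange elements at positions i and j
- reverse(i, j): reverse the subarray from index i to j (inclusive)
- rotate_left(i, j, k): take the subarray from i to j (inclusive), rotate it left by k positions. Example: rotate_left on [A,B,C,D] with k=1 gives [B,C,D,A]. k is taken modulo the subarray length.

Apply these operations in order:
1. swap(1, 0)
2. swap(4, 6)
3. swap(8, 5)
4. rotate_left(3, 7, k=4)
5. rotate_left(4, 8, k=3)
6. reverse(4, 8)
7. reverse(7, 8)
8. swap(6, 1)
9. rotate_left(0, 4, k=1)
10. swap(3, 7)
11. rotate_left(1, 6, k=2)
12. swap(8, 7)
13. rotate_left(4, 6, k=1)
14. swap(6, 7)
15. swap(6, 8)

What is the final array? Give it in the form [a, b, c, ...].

After 1 (swap(1, 0)): [G, D, C, E, A, F, I, B, H]
After 2 (swap(4, 6)): [G, D, C, E, I, F, A, B, H]
After 3 (swap(8, 5)): [G, D, C, E, I, H, A, B, F]
After 4 (rotate_left(3, 7, k=4)): [G, D, C, B, E, I, H, A, F]
After 5 (rotate_left(4, 8, k=3)): [G, D, C, B, A, F, E, I, H]
After 6 (reverse(4, 8)): [G, D, C, B, H, I, E, F, A]
After 7 (reverse(7, 8)): [G, D, C, B, H, I, E, A, F]
After 8 (swap(6, 1)): [G, E, C, B, H, I, D, A, F]
After 9 (rotate_left(0, 4, k=1)): [E, C, B, H, G, I, D, A, F]
After 10 (swap(3, 7)): [E, C, B, A, G, I, D, H, F]
After 11 (rotate_left(1, 6, k=2)): [E, A, G, I, D, C, B, H, F]
After 12 (swap(8, 7)): [E, A, G, I, D, C, B, F, H]
After 13 (rotate_left(4, 6, k=1)): [E, A, G, I, C, B, D, F, H]
After 14 (swap(6, 7)): [E, A, G, I, C, B, F, D, H]
After 15 (swap(6, 8)): [E, A, G, I, C, B, H, D, F]

Answer: [E, A, G, I, C, B, H, D, F]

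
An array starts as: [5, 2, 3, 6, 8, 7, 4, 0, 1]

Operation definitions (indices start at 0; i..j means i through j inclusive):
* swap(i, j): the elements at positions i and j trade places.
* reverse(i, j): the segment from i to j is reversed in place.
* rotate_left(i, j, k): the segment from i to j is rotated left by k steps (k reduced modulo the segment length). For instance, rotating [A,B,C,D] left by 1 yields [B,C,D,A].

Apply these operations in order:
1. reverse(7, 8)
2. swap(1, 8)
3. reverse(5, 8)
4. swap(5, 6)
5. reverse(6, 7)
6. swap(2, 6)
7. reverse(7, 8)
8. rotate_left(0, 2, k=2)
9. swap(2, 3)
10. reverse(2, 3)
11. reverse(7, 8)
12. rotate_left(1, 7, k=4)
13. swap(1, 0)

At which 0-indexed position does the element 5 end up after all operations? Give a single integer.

After 1 (reverse(7, 8)): [5, 2, 3, 6, 8, 7, 4, 1, 0]
After 2 (swap(1, 8)): [5, 0, 3, 6, 8, 7, 4, 1, 2]
After 3 (reverse(5, 8)): [5, 0, 3, 6, 8, 2, 1, 4, 7]
After 4 (swap(5, 6)): [5, 0, 3, 6, 8, 1, 2, 4, 7]
After 5 (reverse(6, 7)): [5, 0, 3, 6, 8, 1, 4, 2, 7]
After 6 (swap(2, 6)): [5, 0, 4, 6, 8, 1, 3, 2, 7]
After 7 (reverse(7, 8)): [5, 0, 4, 6, 8, 1, 3, 7, 2]
After 8 (rotate_left(0, 2, k=2)): [4, 5, 0, 6, 8, 1, 3, 7, 2]
After 9 (swap(2, 3)): [4, 5, 6, 0, 8, 1, 3, 7, 2]
After 10 (reverse(2, 3)): [4, 5, 0, 6, 8, 1, 3, 7, 2]
After 11 (reverse(7, 8)): [4, 5, 0, 6, 8, 1, 3, 2, 7]
After 12 (rotate_left(1, 7, k=4)): [4, 1, 3, 2, 5, 0, 6, 8, 7]
After 13 (swap(1, 0)): [1, 4, 3, 2, 5, 0, 6, 8, 7]

Answer: 4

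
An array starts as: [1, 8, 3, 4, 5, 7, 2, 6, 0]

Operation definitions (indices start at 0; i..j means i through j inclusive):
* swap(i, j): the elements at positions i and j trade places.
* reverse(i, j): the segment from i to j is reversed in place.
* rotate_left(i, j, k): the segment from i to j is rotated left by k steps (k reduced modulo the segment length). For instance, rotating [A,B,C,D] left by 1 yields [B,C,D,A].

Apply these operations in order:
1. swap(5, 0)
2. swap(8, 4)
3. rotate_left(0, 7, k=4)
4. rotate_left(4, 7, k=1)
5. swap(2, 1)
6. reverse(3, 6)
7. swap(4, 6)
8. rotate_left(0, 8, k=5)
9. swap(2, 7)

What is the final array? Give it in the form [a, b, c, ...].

Answer: [8, 3, 4, 5, 0, 2, 1, 7, 6]

Derivation:
After 1 (swap(5, 0)): [7, 8, 3, 4, 5, 1, 2, 6, 0]
After 2 (swap(8, 4)): [7, 8, 3, 4, 0, 1, 2, 6, 5]
After 3 (rotate_left(0, 7, k=4)): [0, 1, 2, 6, 7, 8, 3, 4, 5]
After 4 (rotate_left(4, 7, k=1)): [0, 1, 2, 6, 8, 3, 4, 7, 5]
After 5 (swap(2, 1)): [0, 2, 1, 6, 8, 3, 4, 7, 5]
After 6 (reverse(3, 6)): [0, 2, 1, 4, 3, 8, 6, 7, 5]
After 7 (swap(4, 6)): [0, 2, 1, 4, 6, 8, 3, 7, 5]
After 8 (rotate_left(0, 8, k=5)): [8, 3, 7, 5, 0, 2, 1, 4, 6]
After 9 (swap(2, 7)): [8, 3, 4, 5, 0, 2, 1, 7, 6]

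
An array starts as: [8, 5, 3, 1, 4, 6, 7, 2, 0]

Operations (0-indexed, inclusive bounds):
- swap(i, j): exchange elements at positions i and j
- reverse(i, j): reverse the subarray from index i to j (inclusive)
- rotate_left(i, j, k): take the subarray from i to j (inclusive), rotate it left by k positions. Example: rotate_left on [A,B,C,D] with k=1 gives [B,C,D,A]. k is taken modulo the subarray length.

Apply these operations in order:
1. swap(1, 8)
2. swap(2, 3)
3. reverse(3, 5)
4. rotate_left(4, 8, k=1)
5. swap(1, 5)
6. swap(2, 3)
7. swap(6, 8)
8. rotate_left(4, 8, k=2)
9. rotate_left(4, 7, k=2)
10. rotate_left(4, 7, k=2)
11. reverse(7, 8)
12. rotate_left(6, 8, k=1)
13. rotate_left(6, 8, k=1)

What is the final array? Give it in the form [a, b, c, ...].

After 1 (swap(1, 8)): [8, 0, 3, 1, 4, 6, 7, 2, 5]
After 2 (swap(2, 3)): [8, 0, 1, 3, 4, 6, 7, 2, 5]
After 3 (reverse(3, 5)): [8, 0, 1, 6, 4, 3, 7, 2, 5]
After 4 (rotate_left(4, 8, k=1)): [8, 0, 1, 6, 3, 7, 2, 5, 4]
After 5 (swap(1, 5)): [8, 7, 1, 6, 3, 0, 2, 5, 4]
After 6 (swap(2, 3)): [8, 7, 6, 1, 3, 0, 2, 5, 4]
After 7 (swap(6, 8)): [8, 7, 6, 1, 3, 0, 4, 5, 2]
After 8 (rotate_left(4, 8, k=2)): [8, 7, 6, 1, 4, 5, 2, 3, 0]
After 9 (rotate_left(4, 7, k=2)): [8, 7, 6, 1, 2, 3, 4, 5, 0]
After 10 (rotate_left(4, 7, k=2)): [8, 7, 6, 1, 4, 5, 2, 3, 0]
After 11 (reverse(7, 8)): [8, 7, 6, 1, 4, 5, 2, 0, 3]
After 12 (rotate_left(6, 8, k=1)): [8, 7, 6, 1, 4, 5, 0, 3, 2]
After 13 (rotate_left(6, 8, k=1)): [8, 7, 6, 1, 4, 5, 3, 2, 0]

Answer: [8, 7, 6, 1, 4, 5, 3, 2, 0]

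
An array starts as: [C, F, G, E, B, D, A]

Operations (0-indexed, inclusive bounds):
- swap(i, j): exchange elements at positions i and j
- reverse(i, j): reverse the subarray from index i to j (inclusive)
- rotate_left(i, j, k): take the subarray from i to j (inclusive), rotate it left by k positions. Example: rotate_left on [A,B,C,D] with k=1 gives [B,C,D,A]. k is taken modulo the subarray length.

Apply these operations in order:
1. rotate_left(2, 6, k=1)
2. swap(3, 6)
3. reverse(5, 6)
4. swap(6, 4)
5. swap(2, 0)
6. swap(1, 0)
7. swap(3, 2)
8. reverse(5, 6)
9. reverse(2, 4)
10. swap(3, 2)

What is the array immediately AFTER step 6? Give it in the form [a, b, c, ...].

Answer: [F, E, C, G, A, B, D]

Derivation:
After 1 (rotate_left(2, 6, k=1)): [C, F, E, B, D, A, G]
After 2 (swap(3, 6)): [C, F, E, G, D, A, B]
After 3 (reverse(5, 6)): [C, F, E, G, D, B, A]
After 4 (swap(6, 4)): [C, F, E, G, A, B, D]
After 5 (swap(2, 0)): [E, F, C, G, A, B, D]
After 6 (swap(1, 0)): [F, E, C, G, A, B, D]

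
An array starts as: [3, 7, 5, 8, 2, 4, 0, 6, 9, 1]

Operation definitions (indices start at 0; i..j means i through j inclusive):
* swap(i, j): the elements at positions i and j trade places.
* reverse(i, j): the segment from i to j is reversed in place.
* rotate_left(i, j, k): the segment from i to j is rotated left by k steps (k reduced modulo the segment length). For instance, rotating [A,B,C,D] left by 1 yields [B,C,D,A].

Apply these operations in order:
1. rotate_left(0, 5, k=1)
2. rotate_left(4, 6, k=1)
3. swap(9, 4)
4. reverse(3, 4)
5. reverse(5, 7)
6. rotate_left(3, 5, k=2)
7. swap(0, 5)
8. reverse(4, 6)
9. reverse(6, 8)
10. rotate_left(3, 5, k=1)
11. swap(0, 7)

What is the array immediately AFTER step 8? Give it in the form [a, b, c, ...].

Answer: [2, 5, 8, 6, 4, 7, 1, 0, 9, 3]

Derivation:
After 1 (rotate_left(0, 5, k=1)): [7, 5, 8, 2, 4, 3, 0, 6, 9, 1]
After 2 (rotate_left(4, 6, k=1)): [7, 5, 8, 2, 3, 0, 4, 6, 9, 1]
After 3 (swap(9, 4)): [7, 5, 8, 2, 1, 0, 4, 6, 9, 3]
After 4 (reverse(3, 4)): [7, 5, 8, 1, 2, 0, 4, 6, 9, 3]
After 5 (reverse(5, 7)): [7, 5, 8, 1, 2, 6, 4, 0, 9, 3]
After 6 (rotate_left(3, 5, k=2)): [7, 5, 8, 6, 1, 2, 4, 0, 9, 3]
After 7 (swap(0, 5)): [2, 5, 8, 6, 1, 7, 4, 0, 9, 3]
After 8 (reverse(4, 6)): [2, 5, 8, 6, 4, 7, 1, 0, 9, 3]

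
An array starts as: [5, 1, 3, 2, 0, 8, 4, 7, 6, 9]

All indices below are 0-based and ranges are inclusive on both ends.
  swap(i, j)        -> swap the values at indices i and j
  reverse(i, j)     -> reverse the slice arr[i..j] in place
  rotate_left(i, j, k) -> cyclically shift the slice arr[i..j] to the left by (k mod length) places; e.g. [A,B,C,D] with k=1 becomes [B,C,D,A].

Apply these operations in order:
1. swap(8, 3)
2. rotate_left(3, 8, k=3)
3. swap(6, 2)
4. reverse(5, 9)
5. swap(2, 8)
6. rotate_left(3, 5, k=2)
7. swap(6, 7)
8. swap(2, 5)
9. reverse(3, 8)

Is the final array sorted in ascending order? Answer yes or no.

After 1 (swap(8, 3)): [5, 1, 3, 6, 0, 8, 4, 7, 2, 9]
After 2 (rotate_left(3, 8, k=3)): [5, 1, 3, 4, 7, 2, 6, 0, 8, 9]
After 3 (swap(6, 2)): [5, 1, 6, 4, 7, 2, 3, 0, 8, 9]
After 4 (reverse(5, 9)): [5, 1, 6, 4, 7, 9, 8, 0, 3, 2]
After 5 (swap(2, 8)): [5, 1, 3, 4, 7, 9, 8, 0, 6, 2]
After 6 (rotate_left(3, 5, k=2)): [5, 1, 3, 9, 4, 7, 8, 0, 6, 2]
After 7 (swap(6, 7)): [5, 1, 3, 9, 4, 7, 0, 8, 6, 2]
After 8 (swap(2, 5)): [5, 1, 7, 9, 4, 3, 0, 8, 6, 2]
After 9 (reverse(3, 8)): [5, 1, 7, 6, 8, 0, 3, 4, 9, 2]

Answer: no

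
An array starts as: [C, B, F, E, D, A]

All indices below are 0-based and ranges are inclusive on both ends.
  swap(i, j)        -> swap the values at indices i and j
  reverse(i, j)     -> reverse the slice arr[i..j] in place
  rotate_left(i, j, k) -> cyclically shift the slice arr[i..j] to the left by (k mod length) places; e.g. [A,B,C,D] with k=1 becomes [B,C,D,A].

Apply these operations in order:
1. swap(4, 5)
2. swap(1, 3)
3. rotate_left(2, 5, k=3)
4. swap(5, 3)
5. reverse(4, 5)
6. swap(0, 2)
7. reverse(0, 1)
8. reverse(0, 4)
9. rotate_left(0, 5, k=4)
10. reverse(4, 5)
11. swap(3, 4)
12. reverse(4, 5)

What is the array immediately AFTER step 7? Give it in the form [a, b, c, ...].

After 1 (swap(4, 5)): [C, B, F, E, A, D]
After 2 (swap(1, 3)): [C, E, F, B, A, D]
After 3 (rotate_left(2, 5, k=3)): [C, E, D, F, B, A]
After 4 (swap(5, 3)): [C, E, D, A, B, F]
After 5 (reverse(4, 5)): [C, E, D, A, F, B]
After 6 (swap(0, 2)): [D, E, C, A, F, B]
After 7 (reverse(0, 1)): [E, D, C, A, F, B]

Answer: [E, D, C, A, F, B]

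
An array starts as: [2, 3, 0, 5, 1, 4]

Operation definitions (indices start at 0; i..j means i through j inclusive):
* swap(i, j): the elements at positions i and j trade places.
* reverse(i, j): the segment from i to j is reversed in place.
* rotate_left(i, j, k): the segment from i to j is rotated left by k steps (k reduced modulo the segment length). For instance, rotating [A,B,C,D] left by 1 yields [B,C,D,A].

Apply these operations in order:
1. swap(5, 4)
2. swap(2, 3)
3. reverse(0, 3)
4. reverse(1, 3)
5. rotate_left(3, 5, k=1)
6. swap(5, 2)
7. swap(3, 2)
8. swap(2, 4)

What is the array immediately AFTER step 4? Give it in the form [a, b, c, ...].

After 1 (swap(5, 4)): [2, 3, 0, 5, 4, 1]
After 2 (swap(2, 3)): [2, 3, 5, 0, 4, 1]
After 3 (reverse(0, 3)): [0, 5, 3, 2, 4, 1]
After 4 (reverse(1, 3)): [0, 2, 3, 5, 4, 1]

Answer: [0, 2, 3, 5, 4, 1]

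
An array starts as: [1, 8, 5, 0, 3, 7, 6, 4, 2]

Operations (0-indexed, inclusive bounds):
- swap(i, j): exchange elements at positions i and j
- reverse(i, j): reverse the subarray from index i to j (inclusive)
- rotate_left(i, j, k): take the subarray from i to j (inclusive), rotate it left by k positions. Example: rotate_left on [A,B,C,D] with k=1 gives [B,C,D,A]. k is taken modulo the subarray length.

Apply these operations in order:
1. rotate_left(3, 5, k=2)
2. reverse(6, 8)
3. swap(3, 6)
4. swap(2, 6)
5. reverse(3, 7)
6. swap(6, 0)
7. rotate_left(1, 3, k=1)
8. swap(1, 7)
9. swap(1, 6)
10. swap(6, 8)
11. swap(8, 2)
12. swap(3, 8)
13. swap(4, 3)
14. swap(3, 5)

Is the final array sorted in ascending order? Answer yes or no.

After 1 (rotate_left(3, 5, k=2)): [1, 8, 5, 7, 0, 3, 6, 4, 2]
After 2 (reverse(6, 8)): [1, 8, 5, 7, 0, 3, 2, 4, 6]
After 3 (swap(3, 6)): [1, 8, 5, 2, 0, 3, 7, 4, 6]
After 4 (swap(2, 6)): [1, 8, 7, 2, 0, 3, 5, 4, 6]
After 5 (reverse(3, 7)): [1, 8, 7, 4, 5, 3, 0, 2, 6]
After 6 (swap(6, 0)): [0, 8, 7, 4, 5, 3, 1, 2, 6]
After 7 (rotate_left(1, 3, k=1)): [0, 7, 4, 8, 5, 3, 1, 2, 6]
After 8 (swap(1, 7)): [0, 2, 4, 8, 5, 3, 1, 7, 6]
After 9 (swap(1, 6)): [0, 1, 4, 8, 5, 3, 2, 7, 6]
After 10 (swap(6, 8)): [0, 1, 4, 8, 5, 3, 6, 7, 2]
After 11 (swap(8, 2)): [0, 1, 2, 8, 5, 3, 6, 7, 4]
After 12 (swap(3, 8)): [0, 1, 2, 4, 5, 3, 6, 7, 8]
After 13 (swap(4, 3)): [0, 1, 2, 5, 4, 3, 6, 7, 8]
After 14 (swap(3, 5)): [0, 1, 2, 3, 4, 5, 6, 7, 8]

Answer: yes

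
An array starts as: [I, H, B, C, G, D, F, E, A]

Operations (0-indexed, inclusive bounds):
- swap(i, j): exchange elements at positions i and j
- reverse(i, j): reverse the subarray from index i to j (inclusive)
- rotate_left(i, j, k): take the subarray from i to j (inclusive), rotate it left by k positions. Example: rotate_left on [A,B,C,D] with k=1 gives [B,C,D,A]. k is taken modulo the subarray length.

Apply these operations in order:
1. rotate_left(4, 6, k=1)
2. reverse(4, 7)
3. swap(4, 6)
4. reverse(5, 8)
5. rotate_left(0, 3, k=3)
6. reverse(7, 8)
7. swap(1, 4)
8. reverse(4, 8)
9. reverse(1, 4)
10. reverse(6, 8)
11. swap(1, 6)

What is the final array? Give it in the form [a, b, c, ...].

After 1 (rotate_left(4, 6, k=1)): [I, H, B, C, D, F, G, E, A]
After 2 (reverse(4, 7)): [I, H, B, C, E, G, F, D, A]
After 3 (swap(4, 6)): [I, H, B, C, F, G, E, D, A]
After 4 (reverse(5, 8)): [I, H, B, C, F, A, D, E, G]
After 5 (rotate_left(0, 3, k=3)): [C, I, H, B, F, A, D, E, G]
After 6 (reverse(7, 8)): [C, I, H, B, F, A, D, G, E]
After 7 (swap(1, 4)): [C, F, H, B, I, A, D, G, E]
After 8 (reverse(4, 8)): [C, F, H, B, E, G, D, A, I]
After 9 (reverse(1, 4)): [C, E, B, H, F, G, D, A, I]
After 10 (reverse(6, 8)): [C, E, B, H, F, G, I, A, D]
After 11 (swap(1, 6)): [C, I, B, H, F, G, E, A, D]

Answer: [C, I, B, H, F, G, E, A, D]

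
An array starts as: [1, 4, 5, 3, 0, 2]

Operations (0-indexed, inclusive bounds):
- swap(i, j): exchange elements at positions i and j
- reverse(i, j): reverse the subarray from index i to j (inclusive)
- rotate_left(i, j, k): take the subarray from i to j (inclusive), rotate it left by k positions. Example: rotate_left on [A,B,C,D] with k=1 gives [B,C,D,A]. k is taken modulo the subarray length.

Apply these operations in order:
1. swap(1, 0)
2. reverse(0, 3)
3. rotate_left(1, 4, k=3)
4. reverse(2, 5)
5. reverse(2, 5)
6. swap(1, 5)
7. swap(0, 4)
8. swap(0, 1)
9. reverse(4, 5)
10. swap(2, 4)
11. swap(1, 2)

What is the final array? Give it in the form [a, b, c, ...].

Answer: [2, 0, 4, 1, 5, 3]

Derivation:
After 1 (swap(1, 0)): [4, 1, 5, 3, 0, 2]
After 2 (reverse(0, 3)): [3, 5, 1, 4, 0, 2]
After 3 (rotate_left(1, 4, k=3)): [3, 0, 5, 1, 4, 2]
After 4 (reverse(2, 5)): [3, 0, 2, 4, 1, 5]
After 5 (reverse(2, 5)): [3, 0, 5, 1, 4, 2]
After 6 (swap(1, 5)): [3, 2, 5, 1, 4, 0]
After 7 (swap(0, 4)): [4, 2, 5, 1, 3, 0]
After 8 (swap(0, 1)): [2, 4, 5, 1, 3, 0]
After 9 (reverse(4, 5)): [2, 4, 5, 1, 0, 3]
After 10 (swap(2, 4)): [2, 4, 0, 1, 5, 3]
After 11 (swap(1, 2)): [2, 0, 4, 1, 5, 3]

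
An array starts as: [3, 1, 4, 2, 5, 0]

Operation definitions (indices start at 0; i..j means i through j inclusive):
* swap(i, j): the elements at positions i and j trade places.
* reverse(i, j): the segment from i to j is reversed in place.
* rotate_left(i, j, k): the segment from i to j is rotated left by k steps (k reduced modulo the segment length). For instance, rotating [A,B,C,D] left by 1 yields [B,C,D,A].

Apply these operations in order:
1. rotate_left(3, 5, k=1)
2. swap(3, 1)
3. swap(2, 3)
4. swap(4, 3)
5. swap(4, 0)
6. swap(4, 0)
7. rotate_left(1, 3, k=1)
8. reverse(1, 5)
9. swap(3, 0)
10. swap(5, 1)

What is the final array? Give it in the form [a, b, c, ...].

After 1 (rotate_left(3, 5, k=1)): [3, 1, 4, 5, 0, 2]
After 2 (swap(3, 1)): [3, 5, 4, 1, 0, 2]
After 3 (swap(2, 3)): [3, 5, 1, 4, 0, 2]
After 4 (swap(4, 3)): [3, 5, 1, 0, 4, 2]
After 5 (swap(4, 0)): [4, 5, 1, 0, 3, 2]
After 6 (swap(4, 0)): [3, 5, 1, 0, 4, 2]
After 7 (rotate_left(1, 3, k=1)): [3, 1, 0, 5, 4, 2]
After 8 (reverse(1, 5)): [3, 2, 4, 5, 0, 1]
After 9 (swap(3, 0)): [5, 2, 4, 3, 0, 1]
After 10 (swap(5, 1)): [5, 1, 4, 3, 0, 2]

Answer: [5, 1, 4, 3, 0, 2]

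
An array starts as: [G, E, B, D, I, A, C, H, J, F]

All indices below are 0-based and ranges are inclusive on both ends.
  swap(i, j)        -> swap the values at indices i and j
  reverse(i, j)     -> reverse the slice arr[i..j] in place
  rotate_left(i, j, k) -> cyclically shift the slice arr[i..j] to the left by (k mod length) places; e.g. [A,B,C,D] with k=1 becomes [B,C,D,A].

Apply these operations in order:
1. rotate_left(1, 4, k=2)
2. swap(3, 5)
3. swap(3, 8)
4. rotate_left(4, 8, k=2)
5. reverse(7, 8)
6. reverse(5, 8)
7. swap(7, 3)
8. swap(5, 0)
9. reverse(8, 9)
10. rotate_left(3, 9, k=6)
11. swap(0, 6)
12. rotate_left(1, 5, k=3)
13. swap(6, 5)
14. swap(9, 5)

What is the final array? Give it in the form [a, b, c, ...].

Answer: [G, A, C, D, I, F, H, E, J, B]

Derivation:
After 1 (rotate_left(1, 4, k=2)): [G, D, I, E, B, A, C, H, J, F]
After 2 (swap(3, 5)): [G, D, I, A, B, E, C, H, J, F]
After 3 (swap(3, 8)): [G, D, I, J, B, E, C, H, A, F]
After 4 (rotate_left(4, 8, k=2)): [G, D, I, J, C, H, A, B, E, F]
After 5 (reverse(7, 8)): [G, D, I, J, C, H, A, E, B, F]
After 6 (reverse(5, 8)): [G, D, I, J, C, B, E, A, H, F]
After 7 (swap(7, 3)): [G, D, I, A, C, B, E, J, H, F]
After 8 (swap(5, 0)): [B, D, I, A, C, G, E, J, H, F]
After 9 (reverse(8, 9)): [B, D, I, A, C, G, E, J, F, H]
After 10 (rotate_left(3, 9, k=6)): [B, D, I, H, A, C, G, E, J, F]
After 11 (swap(0, 6)): [G, D, I, H, A, C, B, E, J, F]
After 12 (rotate_left(1, 5, k=3)): [G, A, C, D, I, H, B, E, J, F]
After 13 (swap(6, 5)): [G, A, C, D, I, B, H, E, J, F]
After 14 (swap(9, 5)): [G, A, C, D, I, F, H, E, J, B]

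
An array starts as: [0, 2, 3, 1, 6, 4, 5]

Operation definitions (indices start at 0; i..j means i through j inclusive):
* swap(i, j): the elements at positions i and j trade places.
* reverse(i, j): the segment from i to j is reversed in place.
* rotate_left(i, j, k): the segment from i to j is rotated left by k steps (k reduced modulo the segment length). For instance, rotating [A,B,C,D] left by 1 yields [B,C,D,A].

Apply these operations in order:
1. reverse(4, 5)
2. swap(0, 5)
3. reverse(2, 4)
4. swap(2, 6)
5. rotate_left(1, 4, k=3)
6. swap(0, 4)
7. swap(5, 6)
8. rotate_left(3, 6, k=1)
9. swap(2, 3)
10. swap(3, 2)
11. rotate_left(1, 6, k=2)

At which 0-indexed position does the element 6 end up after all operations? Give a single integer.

After 1 (reverse(4, 5)): [0, 2, 3, 1, 4, 6, 5]
After 2 (swap(0, 5)): [6, 2, 3, 1, 4, 0, 5]
After 3 (reverse(2, 4)): [6, 2, 4, 1, 3, 0, 5]
After 4 (swap(2, 6)): [6, 2, 5, 1, 3, 0, 4]
After 5 (rotate_left(1, 4, k=3)): [6, 3, 2, 5, 1, 0, 4]
After 6 (swap(0, 4)): [1, 3, 2, 5, 6, 0, 4]
After 7 (swap(5, 6)): [1, 3, 2, 5, 6, 4, 0]
After 8 (rotate_left(3, 6, k=1)): [1, 3, 2, 6, 4, 0, 5]
After 9 (swap(2, 3)): [1, 3, 6, 2, 4, 0, 5]
After 10 (swap(3, 2)): [1, 3, 2, 6, 4, 0, 5]
After 11 (rotate_left(1, 6, k=2)): [1, 6, 4, 0, 5, 3, 2]

Answer: 1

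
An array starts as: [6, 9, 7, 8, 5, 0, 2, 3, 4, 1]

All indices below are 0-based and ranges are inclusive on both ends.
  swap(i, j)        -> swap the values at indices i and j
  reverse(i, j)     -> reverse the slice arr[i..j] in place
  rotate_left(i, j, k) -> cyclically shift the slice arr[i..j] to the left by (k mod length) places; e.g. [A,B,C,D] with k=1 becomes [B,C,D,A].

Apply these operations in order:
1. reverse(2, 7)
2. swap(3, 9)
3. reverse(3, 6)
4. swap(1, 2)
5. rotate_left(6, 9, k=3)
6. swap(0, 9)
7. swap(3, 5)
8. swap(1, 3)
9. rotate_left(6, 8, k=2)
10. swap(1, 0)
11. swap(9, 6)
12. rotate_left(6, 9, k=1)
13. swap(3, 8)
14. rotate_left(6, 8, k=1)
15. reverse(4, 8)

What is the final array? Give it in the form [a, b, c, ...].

Answer: [0, 4, 9, 7, 2, 3, 1, 8, 5, 6]

Derivation:
After 1 (reverse(2, 7)): [6, 9, 3, 2, 0, 5, 8, 7, 4, 1]
After 2 (swap(3, 9)): [6, 9, 3, 1, 0, 5, 8, 7, 4, 2]
After 3 (reverse(3, 6)): [6, 9, 3, 8, 5, 0, 1, 7, 4, 2]
After 4 (swap(1, 2)): [6, 3, 9, 8, 5, 0, 1, 7, 4, 2]
After 5 (rotate_left(6, 9, k=3)): [6, 3, 9, 8, 5, 0, 2, 1, 7, 4]
After 6 (swap(0, 9)): [4, 3, 9, 8, 5, 0, 2, 1, 7, 6]
After 7 (swap(3, 5)): [4, 3, 9, 0, 5, 8, 2, 1, 7, 6]
After 8 (swap(1, 3)): [4, 0, 9, 3, 5, 8, 2, 1, 7, 6]
After 9 (rotate_left(6, 8, k=2)): [4, 0, 9, 3, 5, 8, 7, 2, 1, 6]
After 10 (swap(1, 0)): [0, 4, 9, 3, 5, 8, 7, 2, 1, 6]
After 11 (swap(9, 6)): [0, 4, 9, 3, 5, 8, 6, 2, 1, 7]
After 12 (rotate_left(6, 9, k=1)): [0, 4, 9, 3, 5, 8, 2, 1, 7, 6]
After 13 (swap(3, 8)): [0, 4, 9, 7, 5, 8, 2, 1, 3, 6]
After 14 (rotate_left(6, 8, k=1)): [0, 4, 9, 7, 5, 8, 1, 3, 2, 6]
After 15 (reverse(4, 8)): [0, 4, 9, 7, 2, 3, 1, 8, 5, 6]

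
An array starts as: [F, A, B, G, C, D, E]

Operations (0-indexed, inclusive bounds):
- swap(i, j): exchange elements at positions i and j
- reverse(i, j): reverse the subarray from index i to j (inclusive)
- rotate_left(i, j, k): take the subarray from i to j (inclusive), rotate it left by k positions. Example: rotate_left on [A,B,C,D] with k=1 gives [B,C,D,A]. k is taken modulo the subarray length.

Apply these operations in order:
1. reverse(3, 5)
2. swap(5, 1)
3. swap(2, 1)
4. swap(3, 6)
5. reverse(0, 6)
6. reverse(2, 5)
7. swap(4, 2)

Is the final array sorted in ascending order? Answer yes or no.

After 1 (reverse(3, 5)): [F, A, B, D, C, G, E]
After 2 (swap(5, 1)): [F, G, B, D, C, A, E]
After 3 (swap(2, 1)): [F, B, G, D, C, A, E]
After 4 (swap(3, 6)): [F, B, G, E, C, A, D]
After 5 (reverse(0, 6)): [D, A, C, E, G, B, F]
After 6 (reverse(2, 5)): [D, A, B, G, E, C, F]
After 7 (swap(4, 2)): [D, A, E, G, B, C, F]

Answer: no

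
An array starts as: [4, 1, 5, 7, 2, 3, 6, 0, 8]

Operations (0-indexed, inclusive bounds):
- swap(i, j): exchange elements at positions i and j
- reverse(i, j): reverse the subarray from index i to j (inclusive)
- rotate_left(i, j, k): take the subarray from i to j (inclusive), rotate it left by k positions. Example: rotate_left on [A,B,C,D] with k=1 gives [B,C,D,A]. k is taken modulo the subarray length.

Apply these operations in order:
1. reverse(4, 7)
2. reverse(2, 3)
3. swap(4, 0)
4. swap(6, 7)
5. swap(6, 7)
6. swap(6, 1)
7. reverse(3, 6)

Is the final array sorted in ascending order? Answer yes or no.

Answer: no

Derivation:
After 1 (reverse(4, 7)): [4, 1, 5, 7, 0, 6, 3, 2, 8]
After 2 (reverse(2, 3)): [4, 1, 7, 5, 0, 6, 3, 2, 8]
After 3 (swap(4, 0)): [0, 1, 7, 5, 4, 6, 3, 2, 8]
After 4 (swap(6, 7)): [0, 1, 7, 5, 4, 6, 2, 3, 8]
After 5 (swap(6, 7)): [0, 1, 7, 5, 4, 6, 3, 2, 8]
After 6 (swap(6, 1)): [0, 3, 7, 5, 4, 6, 1, 2, 8]
After 7 (reverse(3, 6)): [0, 3, 7, 1, 6, 4, 5, 2, 8]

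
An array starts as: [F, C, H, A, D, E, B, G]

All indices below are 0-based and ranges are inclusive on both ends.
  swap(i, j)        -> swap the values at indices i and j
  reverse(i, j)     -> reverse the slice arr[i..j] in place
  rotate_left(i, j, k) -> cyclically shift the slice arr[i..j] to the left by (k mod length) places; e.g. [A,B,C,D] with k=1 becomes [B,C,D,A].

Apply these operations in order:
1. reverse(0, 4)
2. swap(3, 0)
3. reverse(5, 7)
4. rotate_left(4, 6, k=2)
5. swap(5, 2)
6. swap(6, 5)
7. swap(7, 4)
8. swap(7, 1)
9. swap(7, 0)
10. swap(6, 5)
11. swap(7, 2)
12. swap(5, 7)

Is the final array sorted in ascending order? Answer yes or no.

After 1 (reverse(0, 4)): [D, A, H, C, F, E, B, G]
After 2 (swap(3, 0)): [C, A, H, D, F, E, B, G]
After 3 (reverse(5, 7)): [C, A, H, D, F, G, B, E]
After 4 (rotate_left(4, 6, k=2)): [C, A, H, D, B, F, G, E]
After 5 (swap(5, 2)): [C, A, F, D, B, H, G, E]
After 6 (swap(6, 5)): [C, A, F, D, B, G, H, E]
After 7 (swap(7, 4)): [C, A, F, D, E, G, H, B]
After 8 (swap(7, 1)): [C, B, F, D, E, G, H, A]
After 9 (swap(7, 0)): [A, B, F, D, E, G, H, C]
After 10 (swap(6, 5)): [A, B, F, D, E, H, G, C]
After 11 (swap(7, 2)): [A, B, C, D, E, H, G, F]
After 12 (swap(5, 7)): [A, B, C, D, E, F, G, H]

Answer: yes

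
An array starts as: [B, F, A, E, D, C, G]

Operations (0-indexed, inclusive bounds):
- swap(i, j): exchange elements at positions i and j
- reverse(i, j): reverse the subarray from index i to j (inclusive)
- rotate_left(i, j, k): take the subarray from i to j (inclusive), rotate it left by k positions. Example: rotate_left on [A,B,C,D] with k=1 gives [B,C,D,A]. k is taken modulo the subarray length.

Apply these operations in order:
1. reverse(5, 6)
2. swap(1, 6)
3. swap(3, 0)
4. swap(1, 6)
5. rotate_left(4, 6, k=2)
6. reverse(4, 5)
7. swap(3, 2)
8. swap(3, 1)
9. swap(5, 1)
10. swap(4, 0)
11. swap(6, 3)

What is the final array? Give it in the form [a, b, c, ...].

After 1 (reverse(5, 6)): [B, F, A, E, D, G, C]
After 2 (swap(1, 6)): [B, C, A, E, D, G, F]
After 3 (swap(3, 0)): [E, C, A, B, D, G, F]
After 4 (swap(1, 6)): [E, F, A, B, D, G, C]
After 5 (rotate_left(4, 6, k=2)): [E, F, A, B, C, D, G]
After 6 (reverse(4, 5)): [E, F, A, B, D, C, G]
After 7 (swap(3, 2)): [E, F, B, A, D, C, G]
After 8 (swap(3, 1)): [E, A, B, F, D, C, G]
After 9 (swap(5, 1)): [E, C, B, F, D, A, G]
After 10 (swap(4, 0)): [D, C, B, F, E, A, G]
After 11 (swap(6, 3)): [D, C, B, G, E, A, F]

Answer: [D, C, B, G, E, A, F]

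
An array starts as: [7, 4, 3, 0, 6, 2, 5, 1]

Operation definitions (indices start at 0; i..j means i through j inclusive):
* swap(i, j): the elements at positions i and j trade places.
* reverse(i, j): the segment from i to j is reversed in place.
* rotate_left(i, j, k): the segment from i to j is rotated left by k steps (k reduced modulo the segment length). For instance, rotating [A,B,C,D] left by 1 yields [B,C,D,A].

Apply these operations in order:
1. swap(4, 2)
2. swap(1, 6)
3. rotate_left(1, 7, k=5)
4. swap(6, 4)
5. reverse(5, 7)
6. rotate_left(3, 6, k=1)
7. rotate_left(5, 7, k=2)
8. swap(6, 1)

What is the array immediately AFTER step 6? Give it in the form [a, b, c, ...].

Answer: [7, 4, 1, 3, 2, 6, 5, 0]

Derivation:
After 1 (swap(4, 2)): [7, 4, 6, 0, 3, 2, 5, 1]
After 2 (swap(1, 6)): [7, 5, 6, 0, 3, 2, 4, 1]
After 3 (rotate_left(1, 7, k=5)): [7, 4, 1, 5, 6, 0, 3, 2]
After 4 (swap(6, 4)): [7, 4, 1, 5, 3, 0, 6, 2]
After 5 (reverse(5, 7)): [7, 4, 1, 5, 3, 2, 6, 0]
After 6 (rotate_left(3, 6, k=1)): [7, 4, 1, 3, 2, 6, 5, 0]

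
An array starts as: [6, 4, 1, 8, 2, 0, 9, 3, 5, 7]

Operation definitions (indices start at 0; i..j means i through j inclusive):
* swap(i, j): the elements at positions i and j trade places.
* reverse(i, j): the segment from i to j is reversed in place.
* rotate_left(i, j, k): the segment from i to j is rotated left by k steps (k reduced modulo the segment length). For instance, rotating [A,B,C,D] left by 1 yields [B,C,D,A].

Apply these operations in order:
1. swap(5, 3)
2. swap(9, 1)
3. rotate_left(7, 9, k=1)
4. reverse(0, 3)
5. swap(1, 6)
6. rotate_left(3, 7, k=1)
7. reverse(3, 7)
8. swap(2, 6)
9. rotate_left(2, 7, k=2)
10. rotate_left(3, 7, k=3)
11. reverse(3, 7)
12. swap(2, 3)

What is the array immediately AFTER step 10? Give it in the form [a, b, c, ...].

Answer: [0, 9, 5, 8, 6, 1, 7, 2, 4, 3]

Derivation:
After 1 (swap(5, 3)): [6, 4, 1, 0, 2, 8, 9, 3, 5, 7]
After 2 (swap(9, 1)): [6, 7, 1, 0, 2, 8, 9, 3, 5, 4]
After 3 (rotate_left(7, 9, k=1)): [6, 7, 1, 0, 2, 8, 9, 5, 4, 3]
After 4 (reverse(0, 3)): [0, 1, 7, 6, 2, 8, 9, 5, 4, 3]
After 5 (swap(1, 6)): [0, 9, 7, 6, 2, 8, 1, 5, 4, 3]
After 6 (rotate_left(3, 7, k=1)): [0, 9, 7, 2, 8, 1, 5, 6, 4, 3]
After 7 (reverse(3, 7)): [0, 9, 7, 6, 5, 1, 8, 2, 4, 3]
After 8 (swap(2, 6)): [0, 9, 8, 6, 5, 1, 7, 2, 4, 3]
After 9 (rotate_left(2, 7, k=2)): [0, 9, 5, 1, 7, 2, 8, 6, 4, 3]
After 10 (rotate_left(3, 7, k=3)): [0, 9, 5, 8, 6, 1, 7, 2, 4, 3]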